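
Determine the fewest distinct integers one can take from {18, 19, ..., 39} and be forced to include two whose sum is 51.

Two chosen integers sum to 51 exactly when both halves of some pair {x, 51−x} with 18 ≤ x ≤ 51−x ≤ 33 are chosen — 8 such pairs.
The remaining 6 elements (those with no distinct partner in range) can never complete a 51-sum, so the worst case takes all of them and one from each pair: 6 + 8 = 14.
The 15th integer has to be the second member of some pair, so 14 + 1 = 15.

15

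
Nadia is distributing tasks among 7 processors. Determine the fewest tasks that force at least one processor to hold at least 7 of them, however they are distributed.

43

With 42 tasks one could put exactly 6 in each of the 7 processors, and no processor would reach 7.
Pigeonhole: one more task must land in a processor that already has 6, giving it 7.
So 7 × 6 + 1 = 43 tasks are required.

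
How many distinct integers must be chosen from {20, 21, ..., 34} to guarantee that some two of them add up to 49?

11

Two chosen integers sum to 49 exactly when both halves of some pair {x, 49−x} with 20 ≤ x ≤ 49−x ≤ 29 are chosen — 5 such pairs.
The remaining 5 elements (those with no distinct partner in range) can never complete a 49-sum, so the worst case takes all of them and one from each pair: 5 + 5 = 10.
By the pigeonhole principle, the 11th integer has to be the second member of some pair, so 10 + 1 = 11.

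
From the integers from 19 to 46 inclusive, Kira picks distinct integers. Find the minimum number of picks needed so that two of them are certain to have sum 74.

20

Group the elements by complementary pair {x, 74−x}: {28,46}, {29,45}, {30,44}, …, giving 9 two-element pairs, the single value 37 (it cannot pair with itself since the integers are distinct), and 9 integers whose partner 74−x falls outside [19,46].
Treating each of those 19 groups as a pigeonhole, one can pick one integer per group — 19 integers — with no two summing to 74.
The 20th integer lands in an occupied pair, forcing a sum of 74.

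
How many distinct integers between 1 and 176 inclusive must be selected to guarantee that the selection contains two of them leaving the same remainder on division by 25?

The 25 residue classes mod 25 are the pigeonholes.
With 25 integers one could put 1 in each residue class and have no class reach 2.
The 26th integer pushes some class to 2, so 25·1 + 1 = 26.

26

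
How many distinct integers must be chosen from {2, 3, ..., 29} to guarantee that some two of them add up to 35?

Two chosen integers sum to 35 exactly when both halves of some pair {x, 35−x} with 6 ≤ x ≤ 35−x ≤ 29 are chosen — 12 such pairs.
The remaining 4 elements (those with no distinct partner in range) can never complete a 35-sum, so the worst case takes all of them and one from each pair: 4 + 12 = 16.
Pigeonhole: the 17th integer has to be the second member of some pair, so 16 + 1 = 17.

17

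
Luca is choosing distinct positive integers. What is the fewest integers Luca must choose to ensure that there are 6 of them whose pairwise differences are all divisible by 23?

116

Integers whose pairwise differences are multiples of 23 are exactly those sharing a remainder mod 23. By pigeonhole, the 23 residue classes mod 23 are the pigeonholes.
With 115 integers one could put 5 in each residue class and have no class reach 6.
The 116th integer pushes some class to 6, so 23·5 + 1 = 116.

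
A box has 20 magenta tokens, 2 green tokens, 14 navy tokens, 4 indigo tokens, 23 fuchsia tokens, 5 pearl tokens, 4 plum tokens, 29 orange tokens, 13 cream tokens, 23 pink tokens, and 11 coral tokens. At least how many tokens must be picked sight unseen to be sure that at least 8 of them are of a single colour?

Pigeonhole: the 11 colours are the holes; the tokens drawn are the pigeons.
To avoid 8 of any one colour, the worst case takes at most 7 of each colour, or every token of a colour that has fewer than 7.
That gives 7 + 2 + 7 + 4 + 7 + 5 + 4 + 7 + 7 + 7 + 7 = 64 tokens with no colour reaching 8.
The next token forces some colour to 8, so 64 + 1 = 65.

65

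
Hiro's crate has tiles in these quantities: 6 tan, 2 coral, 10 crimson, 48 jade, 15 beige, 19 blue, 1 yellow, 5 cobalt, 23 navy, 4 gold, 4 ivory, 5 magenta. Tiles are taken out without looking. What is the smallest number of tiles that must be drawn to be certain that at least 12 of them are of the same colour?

An adversary could hand out at most 11 tiles per colour (8 colours run out sooner): 6 + 2 + 10 + 11 + 11 + 11 + 1 + 5 + 11 + 4 + 4 + 5 = 81 tiles and still no colour has 12.
One more tile lands in a colour already at 11, so 82 draws are enough and 81 are not.

82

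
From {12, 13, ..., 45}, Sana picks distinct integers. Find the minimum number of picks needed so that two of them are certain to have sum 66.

23

Group the elements by complementary pair {x, 66−x}: {21,45}, {22,44}, {23,43}, …, giving 12 two-element pairs; the single value 33 (it cannot pair with itself since the integers are distinct); and 9 integers whose partner 66−x falls outside [12,45].
Treating each of those 22 groups as a pigeonhole, one can pick one integer per group — 22 integers — with no two summing to 66.
The 23rd integer lands in an occupied pair, forcing a sum of 66.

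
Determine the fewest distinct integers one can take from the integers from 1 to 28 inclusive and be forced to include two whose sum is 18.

21

A set avoiding the sum 18 can contain at most one of each pair {x, 18−x}, plus the 12 elements whose complement lies outside the range or equal to its own complement.
The integers 9, …, 28 (20 of them) are such a set: any two sum to at least 9+10 = 19 > 18.
Any 21st integer completes one of the 8 pairs, so 21 choices force a sum of 18.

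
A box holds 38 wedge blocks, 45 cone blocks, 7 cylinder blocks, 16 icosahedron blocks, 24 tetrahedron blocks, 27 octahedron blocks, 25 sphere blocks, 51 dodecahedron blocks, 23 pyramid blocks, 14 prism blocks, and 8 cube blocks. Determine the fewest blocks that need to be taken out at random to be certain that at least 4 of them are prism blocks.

268

In the worst case for collecting prism blocks, every non-prism block comes out first.
There are 38 + 45 + 7 + 16 + 24 + 27 + 25 + 51 + 23 + 8 = 264 non-prism blocks altogether.
After those, each further block must be prism, so 264 + 4 = 268 draws guarantee 4 prism blocks.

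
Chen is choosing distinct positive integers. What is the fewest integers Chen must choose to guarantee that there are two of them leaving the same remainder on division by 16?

By pigeonhole, the 16 residue classes mod 16 are the pigeonholes.
With 16 integers one could put 1 in each residue class and have no class reach 2.
The 17th integer pushes some class to 2, so 16·1 + 1 = 17.

17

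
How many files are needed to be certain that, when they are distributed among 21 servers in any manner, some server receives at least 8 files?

With 147 files one could put exactly 7 in each of the 21 servers, and no server would reach 8.
By pigeonhole, one more file must land in a server that already has 7, giving it 8.
So 21 × 7 + 1 = 148 files are required.

148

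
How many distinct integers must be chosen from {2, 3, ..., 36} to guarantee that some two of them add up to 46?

Group the elements by complementary pair {x, 46−x}: {10,36}, {11,35}, {12,34}, …, giving 13 two-element pairs; the single value 23 (it cannot pair with itself since the integers are distinct); and 8 integers whose partner 46−x falls outside [2,36].
By pigeonhole, treating each of those 22 groups as a pigeonhole, one can pick one integer per group — 22 integers — with no two summing to 46.
The 23rd integer lands in an occupied pair, forcing a sum of 46.

23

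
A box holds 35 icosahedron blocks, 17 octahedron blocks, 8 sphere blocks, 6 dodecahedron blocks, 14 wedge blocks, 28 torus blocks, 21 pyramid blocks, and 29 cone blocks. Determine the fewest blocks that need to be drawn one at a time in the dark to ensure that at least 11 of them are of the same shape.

75

The 8 shapes are the holes; the blocks drawn are the pigeons.
To avoid 11 of any one shape, the worst case takes at most 10 of each shape, or every block of a shape that has fewer than 10.
That gives 10 + 10 + 8 + 6 + 10 + 10 + 10 + 10 = 74 blocks with no shape reaching 11.
The next block forces some shape to 11, so 74 + 1 = 75.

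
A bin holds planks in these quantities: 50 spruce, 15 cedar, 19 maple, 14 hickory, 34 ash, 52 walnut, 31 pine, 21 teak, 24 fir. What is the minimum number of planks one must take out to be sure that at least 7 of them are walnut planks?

215

In the worst case for collecting walnut planks, every non-walnut plank comes out first.
There are 50 + 15 + 19 + 14 + 34 + 31 + 21 + 24 = 208 non-walnut planks altogether.
After those, each further plank must be walnut, so 208 + 7 = 215 draws guarantee 7 walnut planks.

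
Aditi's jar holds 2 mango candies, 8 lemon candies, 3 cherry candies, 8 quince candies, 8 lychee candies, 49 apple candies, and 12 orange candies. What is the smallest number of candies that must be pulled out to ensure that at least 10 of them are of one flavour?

48

An adversary could hand out at most 9 candies per flavour (5 flavours run out sooner): 2 + 8 + 3 + 8 + 8 + 9 + 9 = 47 candies and still no flavour has 10.
One more candy lands in a flavour already at 9, so 48 draws are enough and 47 are not.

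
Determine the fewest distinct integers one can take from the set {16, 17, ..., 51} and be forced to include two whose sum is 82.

27

Group the elements by complementary pair {x, 82−x}: {31,51}, {32,50}, {33,49}, …, giving 10 two-element pairs, the single value 41 (it cannot pair with itself since the integers are distinct), and 15 integers whose partner 82−x falls outside [16,51].
Treating each of those 26 groups as a pigeonhole, one can pick one integer per group — 26 integers — with no two summing to 82.
The 27th integer lands in an occupied pair, forcing a sum of 82.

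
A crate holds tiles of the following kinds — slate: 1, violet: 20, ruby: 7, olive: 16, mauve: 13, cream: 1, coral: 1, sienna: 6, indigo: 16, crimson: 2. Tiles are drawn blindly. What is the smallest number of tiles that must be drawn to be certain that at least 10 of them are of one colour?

55

Pigeonhole: put each drawn tile into a box by colour. The largest draw with every box below 10 takes min(count, 9) from each colour; colours with fewer than 9 contribute all they have.
Σ min(cᵢ, 9) = 1 + 9 + 7 + 9 + 9 + 1 + 1 + 6 + 9 + 2 = 54.
Draw number 54 + 1 = 55 must push one box to 10.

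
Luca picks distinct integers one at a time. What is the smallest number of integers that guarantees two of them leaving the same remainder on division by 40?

41

Pigeonhole: the 40 residue classes mod 40 are the pigeonholes.
With 40 integers one could put 1 in each residue class and have no class reach 2.
The 41st integer pushes some class to 2, so 40·1 + 1 = 41.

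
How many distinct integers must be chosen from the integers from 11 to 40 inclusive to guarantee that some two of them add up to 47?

Group the elements by complementary pair {x, 47−x}: {11,36}, {12,35}, {13,34}, …, giving 13 two-element pairs and 4 integers whose partner 47−x falls outside [11,40].
By the pigeonhole principle, treating each of those 17 groups as a pigeonhole, one can pick one integer per group — 17 integers — with no two summing to 47.
The 18th integer lands in an occupied pair, forcing a sum of 47.

18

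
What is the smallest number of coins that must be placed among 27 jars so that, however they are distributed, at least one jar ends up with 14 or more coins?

With 351 coins one could put exactly 13 in each of the 27 jars, and no jar would reach 14.
One more coin must land in a jar that already has 13, giving it 14.
So 27 × 13 + 1 = 352 coins are required.

352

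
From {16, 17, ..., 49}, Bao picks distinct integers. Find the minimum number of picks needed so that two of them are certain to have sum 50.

26

A set avoiding the sum 50 can contain at most one of each pair {x, 50−x}, plus the 16 elements whose complement lies outside the range or equal to its own complement.
The integers 25, …, 49 (25 of them) are such a set: any two sum to at least 25+26 = 51 > 50.
By the pigeonhole principle, any 26th integer completes one of the 9 pairs, so 26 choices force a sum of 50.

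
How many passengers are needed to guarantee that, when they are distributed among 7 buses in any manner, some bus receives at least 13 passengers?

85

With 84 passengers one could put exactly 12 in each of the 7 buses, and no bus would reach 13.
One more passenger must land in a bus that already has 12, giving it 13.
So 7 × 12 + 1 = 85 passengers are required.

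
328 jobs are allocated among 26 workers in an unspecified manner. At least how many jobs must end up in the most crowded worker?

By pigeonhole, the 26 workers are the holes and the 328 jobs are the pigeons.
If every worker held at most 12 jobs, the total would be at most 26 × 12 = 312, which is less than 328.
So some worker holds at least ⌈328/26⌉ = 13 jobs.

13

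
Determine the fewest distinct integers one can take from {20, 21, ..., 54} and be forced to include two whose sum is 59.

26

Two chosen integers sum to 59 exactly when both halves of some pair {x, 59−x} with 20 ≤ x ≤ 59−x ≤ 39 are chosen — 10 such pairs.
The remaining 15 elements (those with no distinct partner in range) can never complete a 59-sum, so the worst case takes all of them and one from each pair: 15 + 10 = 25.
By pigeonhole, the 26th integer has to be the second member of some pair, so 25 + 1 = 26.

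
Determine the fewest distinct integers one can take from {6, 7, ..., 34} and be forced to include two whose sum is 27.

22

Two chosen integers sum to 27 exactly when both halves of some pair {x, 27−x} with 6 ≤ x ≤ 27−x ≤ 21 are chosen — 8 such pairs.
The remaining 13 elements (those with no distinct partner in range) can never complete a 27-sum, so the worst case takes all of them and one from each pair: 13 + 8 = 21.
The 22nd integer has to be the second member of some pair, so 21 + 1 = 22.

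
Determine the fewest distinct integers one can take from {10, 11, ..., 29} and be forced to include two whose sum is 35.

Group the elements by complementary pair {x, 35−x}: {10,25}, {11,24}, {12,23}, …, giving 8 two-element pairs and 4 integers whose partner 35−x falls outside [10,29].
Treating each of those 12 groups as a pigeonhole, one can pick one integer per group — 12 integers — with no two summing to 35.
The 13th integer lands in an occupied pair, forcing a sum of 35.

13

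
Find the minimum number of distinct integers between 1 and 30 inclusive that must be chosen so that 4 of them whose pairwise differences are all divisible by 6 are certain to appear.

19

Integers whose pairwise differences are multiples of 6 are exactly those sharing a remainder mod 6. By the pigeonhole principle, the 6 residue classes mod 6 are the pigeonholes.
With 18 integers one could put 3 in each residue class and have no class reach 4.
The 19th integer pushes some class to 4, so 6·3 + 1 = 19.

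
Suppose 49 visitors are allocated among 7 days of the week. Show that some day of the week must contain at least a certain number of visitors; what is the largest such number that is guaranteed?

The 7 days of the week are the holes and the 49 visitors are the pigeons.
If every day of the week held at most 6 visitors, the total would be at most 7 × 6 = 42, which is less than 49.
So some day of the week holds at least ⌈49/7⌉ = 7 visitors.

7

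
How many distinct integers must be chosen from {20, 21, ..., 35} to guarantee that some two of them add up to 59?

Two chosen integers sum to 59 exactly when both halves of some pair {x, 59−x} with 24 ≤ x ≤ 59−x ≤ 35 are chosen — 6 such pairs.
The remaining 4 elements (those with no distinct partner in range) can never complete a 59-sum, so the worst case takes all of them and one from each pair: 4 + 6 = 10.
By the pigeonhole principle, the 11th integer has to be the second member of some pair, so 10 + 1 = 11.

11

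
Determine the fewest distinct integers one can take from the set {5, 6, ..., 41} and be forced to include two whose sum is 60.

Group the elements by complementary pair {x, 60−x}: {19,41}, {20,40}, {21,39}, …, giving 11 two-element pairs, the single value 30 (it cannot pair with itself since the integers are distinct), and 14 integers whose partner 60−x falls outside [5,41].
Treating each of those 26 groups as a pigeonhole, one can pick one integer per group — 26 integers — with no two summing to 60.
The 27th integer lands in an occupied pair, forcing a sum of 60.

27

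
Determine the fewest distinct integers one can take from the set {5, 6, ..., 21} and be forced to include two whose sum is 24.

11

Group the elements by complementary pair {x, 24−x}: {5,19}, {6,18}, {7,17}, …, giving 7 two-element pairs, the single value 12 (it cannot pair with itself since the integers are distinct), and 2 integers whose partner 24−x falls outside [5,21].
Treating each of those 10 groups as a pigeonhole, one can pick one integer per group — 10 integers — with no two summing to 24.
The 11th integer lands in an occupied pair, forcing a sum of 24.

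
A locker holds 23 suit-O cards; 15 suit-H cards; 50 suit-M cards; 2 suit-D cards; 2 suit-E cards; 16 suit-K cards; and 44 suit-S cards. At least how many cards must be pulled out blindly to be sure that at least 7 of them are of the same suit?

35

An adversary could hand out at most 6 cards per suit (suit-D, suit-E run out sooner): 6 + 6 + 6 + 2 + 2 + 6 + 6 = 34 cards and still no suit has 7.
By pigeonhole, one more card lands in a suit already at 6, so 35 draws are enough and 34 are not.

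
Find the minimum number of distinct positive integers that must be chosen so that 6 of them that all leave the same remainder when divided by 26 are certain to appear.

131

By pigeonhole, the 26 residue classes mod 26 are the pigeonholes.
With 130 integers one could put 5 in each residue class and have no class reach 6.
The 131st integer pushes some class to 6, so 26·5 + 1 = 131.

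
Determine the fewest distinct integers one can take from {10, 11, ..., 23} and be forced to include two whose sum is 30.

10

A set avoiding the sum 30 can contain at most one of each pair {x, 30−x}, plus the 4 elements whose complement lies outside the range or equal to its own complement.
The integers 15, …, 23 (9 of them) are such a set: any two sum to at least 15+16 = 31 > 30.
Pigeonhole: any 10th integer completes one of the 5 pairs, so 10 choices force a sum of 30.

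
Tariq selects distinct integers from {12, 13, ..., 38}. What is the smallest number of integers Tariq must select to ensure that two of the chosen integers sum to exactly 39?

20

Two chosen integers sum to 39 exactly when both halves of some pair {x, 39−x} with 12 ≤ x ≤ 39−x ≤ 27 are chosen — 8 such pairs.
The remaining 11 elements (those with no distinct partner in range) can never complete a 39-sum, so the worst case takes all of them and one from each pair: 11 + 8 = 19.
The 20th integer has to be the second member of some pair, so 19 + 1 = 20.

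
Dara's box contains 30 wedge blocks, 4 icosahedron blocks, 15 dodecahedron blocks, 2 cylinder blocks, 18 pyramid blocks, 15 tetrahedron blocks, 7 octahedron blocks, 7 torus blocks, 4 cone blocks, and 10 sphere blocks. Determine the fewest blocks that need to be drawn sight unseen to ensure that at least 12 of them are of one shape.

An adversary could hand out at most 11 blocks per shape (6 shapes run out sooner): 11 + 4 + 11 + 2 + 11 + 11 + 7 + 7 + 4 + 10 = 78 blocks and still no shape has 12.
One more block lands in a shape already at 11, so 79 draws are enough and 78 are not.

79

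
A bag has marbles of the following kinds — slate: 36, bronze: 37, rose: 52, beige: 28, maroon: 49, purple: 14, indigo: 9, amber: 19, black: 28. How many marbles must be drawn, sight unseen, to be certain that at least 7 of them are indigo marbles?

In the worst case for collecting indigo marbles, every non-indigo marble comes out first.
There are 36 + 37 + 52 + 28 + 49 + 14 + 19 + 28 = 263 non-indigo marbles altogether.
After those, each further marble must be indigo, so 263 + 7 = 270 draws guarantee 7 indigo marbles.

270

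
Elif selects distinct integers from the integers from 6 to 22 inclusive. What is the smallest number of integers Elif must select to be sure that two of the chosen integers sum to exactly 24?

12

A set avoiding the sum 24 can contain at most one of each pair {x, 24−x}, plus the 5 elements whose complement lies outside the range or equal to its own complement.
The integers 12, …, 22 (11 of them) are such a set: any two sum to at least 12+13 = 25 > 24.
Any 12th integer completes one of the 6 pairs, so 12 choices force a sum of 24.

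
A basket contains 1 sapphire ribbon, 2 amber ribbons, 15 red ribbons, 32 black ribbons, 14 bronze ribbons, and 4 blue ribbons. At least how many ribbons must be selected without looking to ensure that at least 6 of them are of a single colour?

23

The 6 colours are the holes; the ribbons drawn are the pigeons.
To avoid 6 of any one colour, the worst case takes at most 5 of each colour, or every ribbon of a colour that has fewer than 5.
That gives 1 + 2 + 5 + 5 + 5 + 4 = 22 ribbons with no colour reaching 6.
The next ribbon forces some colour to 6, so 22 + 1 = 23.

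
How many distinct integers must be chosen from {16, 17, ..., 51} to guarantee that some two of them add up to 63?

A set avoiding the sum 63 can contain at most one of each pair {x, 63−x}, plus the 4 elements whose complement lies outside the range.
The integers 32, …, 51 (20 of them) are such a set: any two sum to at least 32+33 = 65 > 63.
Pigeonhole: any 21st integer completes one of the 16 pairs, so 21 choices force a sum of 63.

21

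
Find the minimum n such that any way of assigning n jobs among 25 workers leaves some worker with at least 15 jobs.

With 350 jobs one could put exactly 14 in each of the 25 workers, and no worker would reach 15.
One more job must land in a worker that already has 14, giving it 15.
So 25 × 14 + 1 = 351 jobs are required.

351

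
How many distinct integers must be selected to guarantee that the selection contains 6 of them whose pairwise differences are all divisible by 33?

166

Integers whose pairwise differences are multiples of 33 are exactly those sharing a remainder mod 33. By the pigeonhole principle, the 33 residue classes mod 33 are the pigeonholes.
With 165 integers one could put 5 in each residue class and have no class reach 6.
The 166th integer pushes some class to 6, so 33·5 + 1 = 166.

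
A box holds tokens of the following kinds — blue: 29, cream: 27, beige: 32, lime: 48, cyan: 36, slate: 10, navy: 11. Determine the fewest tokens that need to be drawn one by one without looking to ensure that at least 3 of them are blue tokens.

167

In the worst case for collecting blue tokens, every non-blue token comes out first.
There are 27 + 32 + 48 + 36 + 10 + 11 = 164 non-blue tokens altogether.
After those, each further token must be blue, so 164 + 3 = 167 draws guarantee 3 blue tokens.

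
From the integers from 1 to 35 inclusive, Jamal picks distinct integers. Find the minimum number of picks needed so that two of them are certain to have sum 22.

26

Two chosen integers sum to 22 exactly when both halves of some pair {x, 22−x} with 1 ≤ x ≤ 22−x ≤ 21 are chosen — 10 such pairs.
The remaining 15 elements (those with no distinct partner in range) can never complete a 22-sum, so the worst case takes all of them and one from each pair: 15 + 10 = 25.
By the pigeonhole principle, the 26th integer has to be the second member of some pair, so 25 + 1 = 26.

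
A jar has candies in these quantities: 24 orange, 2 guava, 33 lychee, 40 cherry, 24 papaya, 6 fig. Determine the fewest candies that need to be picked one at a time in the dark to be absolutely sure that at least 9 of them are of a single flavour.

41

An adversary could hand out at most 8 candies per flavour (guava, fig run out sooner): 8 + 2 + 8 + 8 + 8 + 6 = 40 candies and still no flavour has 9.
One more candy lands in a flavour already at 8, so 41 draws are enough and 40 are not.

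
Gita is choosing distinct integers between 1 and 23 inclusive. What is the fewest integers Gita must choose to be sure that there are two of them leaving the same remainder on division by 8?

9

By the pigeonhole principle, the 8 residue classes mod 8 are the pigeonholes.
With 8 integers one could put 1 in each residue class and have no class reach 2.
The 9th integer pushes some class to 2, so 8·1 + 1 = 9.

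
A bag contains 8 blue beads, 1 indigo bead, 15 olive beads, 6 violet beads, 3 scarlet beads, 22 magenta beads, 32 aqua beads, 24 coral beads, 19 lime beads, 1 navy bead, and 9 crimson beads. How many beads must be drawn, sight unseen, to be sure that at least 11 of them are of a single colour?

79

The 11 colours are the holes; the beads drawn are the pigeons.
To avoid 11 of any one colour, the worst case takes at most 10 of each colour, or every bead of a colour that has fewer than 10.
That gives 8 + 1 + 10 + 6 + 3 + 10 + 10 + 10 + 10 + 1 + 9 = 78 beads with no colour reaching 11.
The next bead forces some colour to 11, so 78 + 1 = 79.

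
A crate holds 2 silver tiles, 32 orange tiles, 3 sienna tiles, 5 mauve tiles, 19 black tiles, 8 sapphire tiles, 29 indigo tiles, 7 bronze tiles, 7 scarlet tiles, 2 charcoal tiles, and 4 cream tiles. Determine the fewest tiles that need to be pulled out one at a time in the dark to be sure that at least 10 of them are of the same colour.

By pigeonhole, put each drawn tile into a box by colour. The largest draw with every box below 10 takes min(count, 9) from each colour; colours with fewer than 9 contribute all they have.
Σ min(cᵢ, 9) = 2 + 9 + 3 + 5 + 9 + 8 + 9 + 7 + 7 + 2 + 4 = 65.
Draw number 65 + 1 = 66 must push one box to 10.

66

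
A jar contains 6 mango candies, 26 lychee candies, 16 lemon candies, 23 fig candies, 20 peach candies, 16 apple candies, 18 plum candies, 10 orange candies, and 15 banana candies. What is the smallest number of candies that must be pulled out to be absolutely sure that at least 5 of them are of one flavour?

Pigeonhole: the 9 flavours are the holes; the candies drawn are the pigeons.
To avoid 5 of any one flavour, the worst case takes at most 4 of each flavour.
That gives 4 + 4 + 4 + 4 + 4 + 4 + 4 + 4 + 4 = 36 candies with no flavour reaching 5.
The next candy forces some flavour to 5, so 36 + 1 = 37.

37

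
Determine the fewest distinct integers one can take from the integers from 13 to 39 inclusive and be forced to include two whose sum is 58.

Group the elements by complementary pair {x, 58−x}: {19,39}, {20,38}, {21,37}, …, giving 10 two-element pairs; the single value 29 (it cannot pair with itself since the integers are distinct); and 6 integers whose partner 58−x falls outside [13,39].
By the pigeonhole principle, treating each of those 17 groups as a pigeonhole, one can pick one integer per group — 17 integers — with no two summing to 58.
The 18th integer lands in an occupied pair, forcing a sum of 58.

18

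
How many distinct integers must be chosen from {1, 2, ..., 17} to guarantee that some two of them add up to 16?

11

Two chosen integers sum to 16 exactly when both halves of some pair {x, 16−x} with 1 ≤ x ≤ 16−x ≤ 15 are chosen — 7 such pairs.
The remaining 3 elements (those with no distinct partner in range) can never complete a 16-sum, so the worst case takes all of them and one from each pair: 3 + 7 = 10.
The 11th integer has to be the second member of some pair, so 10 + 1 = 11.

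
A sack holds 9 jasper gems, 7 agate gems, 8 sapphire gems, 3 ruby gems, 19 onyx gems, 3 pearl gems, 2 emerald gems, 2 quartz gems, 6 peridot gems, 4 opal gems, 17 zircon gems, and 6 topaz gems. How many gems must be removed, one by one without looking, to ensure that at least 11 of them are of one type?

An adversary could hand out at most 10 gems per type (10 types run out sooner): 9 + 7 + 8 + 3 + 10 + 3 + 2 + 2 + 6 + 4 + 10 + 6 = 70 gems and still no type has 11.
By the pigeonhole principle, one more gem lands in a type already at 10, so 71 draws are enough and 70 are not.

71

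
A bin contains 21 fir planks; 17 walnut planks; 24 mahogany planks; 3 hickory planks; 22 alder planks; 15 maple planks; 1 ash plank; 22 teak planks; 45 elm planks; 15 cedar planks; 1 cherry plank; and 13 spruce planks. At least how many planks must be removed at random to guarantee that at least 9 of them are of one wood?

78

An adversary could hand out at most 8 planks per wood (hickory, ash, cherry run out sooner): 8 + 8 + 8 + 3 + 8 + 8 + 1 + 8 + 8 + 8 + 1 + 8 = 77 planks and still no wood has 9.
Pigeonhole: one more plank lands in a wood already at 8, so 78 draws are enough and 77 are not.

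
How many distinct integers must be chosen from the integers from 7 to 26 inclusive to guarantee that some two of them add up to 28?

A set avoiding the sum 28 can contain at most one of each pair {x, 28−x}, plus the 6 elements whose complement lies outside the range or equal to its own complement.
The integers 14, …, 26 (13 of them) are such a set: any two sum to at least 14+15 = 29 > 28.
Any 14th integer completes one of the 7 pairs, so 14 choices force a sum of 28.

14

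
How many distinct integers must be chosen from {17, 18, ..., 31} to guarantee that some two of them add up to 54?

A set avoiding the sum 54 can contain at most one of each pair {x, 54−x}, plus the 7 elements whose complement lies outside the range or equal to its own complement.
The integers 17, …, 27 (11 of them) are such a set: any two sum to at least 17+18 = 35 and at most 26+27 = 53 < 54.
Any 12th integer completes one of the 4 pairs, so 12 choices force a sum of 54.

12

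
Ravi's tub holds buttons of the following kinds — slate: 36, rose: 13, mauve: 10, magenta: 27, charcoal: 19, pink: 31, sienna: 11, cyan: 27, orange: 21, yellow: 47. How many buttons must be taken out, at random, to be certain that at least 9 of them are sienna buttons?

240

In the worst case for collecting sienna buttons, every non-sienna button comes out first.
There are 36 + 13 + 10 + 27 + 19 + 31 + 27 + 21 + 47 = 231 non-sienna buttons altogether.
After those, each further button must be sienna, so 231 + 9 = 240 draws guarantee 9 sienna buttons.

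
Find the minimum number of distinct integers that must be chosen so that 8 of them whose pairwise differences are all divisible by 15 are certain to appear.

Integers whose pairwise differences are multiples of 15 are exactly those sharing a remainder mod 15. By the pigeonhole principle, the 15 residue classes mod 15 are the pigeonholes.
With 105 integers one could put 7 in each residue class and have no class reach 8.
The 106th integer pushes some class to 8, so 15·7 + 1 = 106.

106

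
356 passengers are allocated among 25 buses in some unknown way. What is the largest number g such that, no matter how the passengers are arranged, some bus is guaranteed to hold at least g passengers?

15

Pigeonhole: the 25 buses are the holes and the 356 passengers are the pigeons.
If every bus held at most 14 passengers, the total would be at most 25 × 14 = 350, which is less than 356.
So some bus holds at least ⌈356/25⌉ = 15 passengers.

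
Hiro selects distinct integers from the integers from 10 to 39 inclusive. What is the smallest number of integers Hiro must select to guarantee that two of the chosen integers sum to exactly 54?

A set avoiding the sum 54 can contain at most one of each pair {x, 54−x}, plus the 6 elements whose complement lies outside the range or equal to its own complement.
The integers 10, …, 27 (18 of them) are such a set: any two sum to at least 10+11 = 21 and at most 26+27 = 53 < 54.
Any 19th integer completes one of the 12 pairs, so 19 choices force a sum of 54.

19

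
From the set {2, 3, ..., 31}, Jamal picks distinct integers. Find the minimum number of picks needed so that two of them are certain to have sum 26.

A set avoiding the sum 26 can contain at most one of each pair {x, 26−x}, plus the 8 elements whose complement lies outside the range or equal to its own complement.
The integers 13, …, 31 (19 of them) are such a set: any two sum to at least 13+14 = 27 > 26.
By pigeonhole, any 20th integer completes one of the 11 pairs, so 20 choices force a sum of 26.

20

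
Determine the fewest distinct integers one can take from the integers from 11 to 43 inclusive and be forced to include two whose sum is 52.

19

A set avoiding the sum 52 can contain at most one of each pair {x, 52−x}, plus the 3 elements whose complement lies outside the range or equal to its own complement.
The integers 26, …, 43 (18 of them) are such a set: any two sum to at least 26+27 = 53 > 52.
By the pigeonhole principle, any 19th integer completes one of the 15 pairs, so 19 choices force a sum of 52.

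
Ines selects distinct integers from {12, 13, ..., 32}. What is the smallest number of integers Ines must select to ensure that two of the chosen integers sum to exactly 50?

15

Two chosen integers sum to 50 exactly when both halves of some pair {x, 50−x} with 18 ≤ x ≤ 50−x ≤ 32 are chosen — 7 such pairs.
The remaining 7 elements (those with no distinct partner in range) can never complete a 50-sum, so the worst case takes all of them and one from each pair: 7 + 7 = 14.
By the pigeonhole principle, the 15th integer has to be the second member of some pair, so 14 + 1 = 15.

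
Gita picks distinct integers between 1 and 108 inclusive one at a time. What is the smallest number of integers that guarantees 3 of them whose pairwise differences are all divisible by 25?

Integers whose pairwise differences are multiples of 25 are exactly those sharing a remainder mod 25. The 25 residue classes mod 25 are the pigeonholes.
With 50 integers one could put 2 in each residue class and have no class reach 3.
The 51st integer pushes some class to 3, so 25·2 + 1 = 51.

51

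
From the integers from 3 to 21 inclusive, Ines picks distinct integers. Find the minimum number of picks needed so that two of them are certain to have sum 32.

A set avoiding the sum 32 can contain at most one of each pair {x, 32−x}, plus the 9 elements whose complement lies outside the range or equal to its own complement.
The integers 3, …, 16 (14 of them) are such a set: any two sum to at least 3+4 = 7 and at most 15+16 = 31 < 32.
By pigeonhole, any 15th integer completes one of the 5 pairs, so 15 choices force a sum of 32.

15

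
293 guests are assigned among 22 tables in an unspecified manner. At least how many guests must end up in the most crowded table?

The 22 tables are the holes and the 293 guests are the pigeons.
If every table held at most 13 guests, the total would be at most 22 × 13 = 286, which is less than 293.
So some table holds at least ⌈293/22⌉ = 14 guests.

14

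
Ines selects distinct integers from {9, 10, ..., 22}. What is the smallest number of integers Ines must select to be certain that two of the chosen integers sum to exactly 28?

10

Group the elements by complementary pair {x, 28−x}: {9,19}, {10,18}, {11,17}, …, giving 5 two-element pairs, the single value 14 (it cannot pair with itself since the integers are distinct), and 3 integers whose partner 28−x falls outside [9,22].
By pigeonhole, treating each of those 9 groups as a pigeonhole, one can pick one integer per group — 9 integers — with no two summing to 28.
The 10th integer lands in an occupied pair, forcing a sum of 28.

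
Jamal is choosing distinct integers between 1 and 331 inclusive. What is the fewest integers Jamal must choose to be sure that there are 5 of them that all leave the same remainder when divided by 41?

Pigeonhole: the 41 residue classes mod 41 are the pigeonholes.
With 164 integers one could put 4 in each residue class and have no class reach 5.
The 165th integer pushes some class to 5, so 41·4 + 1 = 165.

165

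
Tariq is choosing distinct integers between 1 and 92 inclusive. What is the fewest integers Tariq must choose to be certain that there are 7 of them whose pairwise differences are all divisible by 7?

43

Integers whose pairwise differences are multiples of 7 are exactly those sharing a remainder mod 7. The 7 residue classes mod 7 are the pigeonholes.
With 42 integers one could put 6 in each residue class and have no class reach 7.
The 43rd integer pushes some class to 7, so 7·6 + 1 = 43.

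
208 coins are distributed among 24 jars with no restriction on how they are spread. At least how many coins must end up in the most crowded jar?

The 24 jars are the holes and the 208 coins are the pigeons.
If every jar held at most 8 coins, the total would be at most 24 × 8 = 192, which is less than 208.
So some jar holds at least ⌈208/24⌉ = 9 coins.

9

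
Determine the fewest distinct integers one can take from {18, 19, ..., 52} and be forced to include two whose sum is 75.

21

Group the elements by complementary pair {x, 75−x}: {23,52}, {24,51}, {25,50}, …, giving 15 two-element pairs and 5 integers whose partner 75−x falls outside [18,52].
By the pigeonhole principle, treating each of those 20 groups as a pigeonhole, one can pick one integer per group — 20 integers — with no two summing to 75.
The 21st integer lands in an occupied pair, forcing a sum of 75.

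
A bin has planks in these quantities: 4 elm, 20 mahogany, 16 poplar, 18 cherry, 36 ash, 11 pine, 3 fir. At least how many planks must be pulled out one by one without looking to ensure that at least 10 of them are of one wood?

53

An adversary could hand out at most 9 planks per wood (elm, fir run out sooner): 4 + 9 + 9 + 9 + 9 + 9 + 3 = 52 planks and still no wood has 10.
One more plank lands in a wood already at 9, so 53 draws are enough and 52 are not.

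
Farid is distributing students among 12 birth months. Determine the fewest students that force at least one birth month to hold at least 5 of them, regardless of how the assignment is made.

With 48 students one could put exactly 4 in each of the 12 birth months, and no birth month would reach 5.
One more student must land in a birth month that already has 4, giving it 5.
So 12 × 4 + 1 = 49 students are required.

49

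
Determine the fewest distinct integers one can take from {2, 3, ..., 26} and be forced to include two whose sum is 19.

A set avoiding the sum 19 can contain at most one of each pair {x, 19−x}, plus the 9 elements whose complement lies outside the range.
The integers 10, …, 26 (17 of them) are such a set: any two sum to at least 10+11 = 21 > 19.
Any 18th integer completes one of the 8 pairs, so 18 choices force a sum of 19.

18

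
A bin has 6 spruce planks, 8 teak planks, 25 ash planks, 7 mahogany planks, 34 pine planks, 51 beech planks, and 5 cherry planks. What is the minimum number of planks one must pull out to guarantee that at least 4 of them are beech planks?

89

In the worst case for collecting beech planks, every non-beech plank comes out first.
There are 6 + 8 + 25 + 7 + 34 + 5 = 85 non-beech planks altogether.
After those, each further plank must be beech, so 85 + 4 = 89 draws guarantee 4 beech planks.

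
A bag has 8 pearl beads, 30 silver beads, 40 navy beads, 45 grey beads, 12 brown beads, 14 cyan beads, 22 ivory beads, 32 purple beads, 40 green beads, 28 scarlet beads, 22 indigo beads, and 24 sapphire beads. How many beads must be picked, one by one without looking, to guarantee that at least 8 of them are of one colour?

Pigeonhole: the 12 colours are the holes; the beads drawn are the pigeons.
To avoid 8 of any one colour, the worst case takes at most 7 of each colour.
That gives 7 + 7 + 7 + 7 + 7 + 7 + 7 + 7 + 7 + 7 + 7 + 7 = 84 beads with no colour reaching 8.
The next bead forces some colour to 8, so 84 + 1 = 85.

85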